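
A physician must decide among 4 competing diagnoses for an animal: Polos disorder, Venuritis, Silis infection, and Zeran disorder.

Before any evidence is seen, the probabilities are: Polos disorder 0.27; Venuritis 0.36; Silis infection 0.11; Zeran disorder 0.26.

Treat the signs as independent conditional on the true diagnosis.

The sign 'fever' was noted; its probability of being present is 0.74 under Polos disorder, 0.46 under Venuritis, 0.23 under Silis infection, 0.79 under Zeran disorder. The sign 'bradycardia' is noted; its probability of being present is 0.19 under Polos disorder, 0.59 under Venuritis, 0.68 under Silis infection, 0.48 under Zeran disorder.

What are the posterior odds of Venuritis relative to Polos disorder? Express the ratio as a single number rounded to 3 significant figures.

2.57

Posterior odds equal prior odds times the likelihood ratio; only the two competing hypotheses matter.
  Venuritis: 0.36 × 0.46 × 0.59 = 0.097704
  Polos disorder: 0.27 × 0.74 × 0.19 = 0.037962
Posterior odds = 0.097704 / 0.037962 ≈ 2.57.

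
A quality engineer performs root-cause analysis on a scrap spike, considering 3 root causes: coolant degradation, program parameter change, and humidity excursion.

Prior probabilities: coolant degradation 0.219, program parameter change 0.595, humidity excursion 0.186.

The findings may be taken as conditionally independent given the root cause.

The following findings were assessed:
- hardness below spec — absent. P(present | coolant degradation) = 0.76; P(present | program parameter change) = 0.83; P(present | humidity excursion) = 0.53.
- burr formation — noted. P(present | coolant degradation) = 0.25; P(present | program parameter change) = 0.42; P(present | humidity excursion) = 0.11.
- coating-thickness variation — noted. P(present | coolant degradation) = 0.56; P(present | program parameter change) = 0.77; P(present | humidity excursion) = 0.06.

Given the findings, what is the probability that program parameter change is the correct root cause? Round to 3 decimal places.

For each hypothesis, the unnormalized posterior weight is prior × product of the finding likelihoods (using 1 − P(present | H) for each absent finding):
  coolant degradation: 0.219 × (1 − 0.76) × 0.25 × 0.56 = 0.0073584
  program parameter change: 0.595 × (1 − 0.83) × 0.42 × 0.77 = 0.032712
  humidity excursion: 0.186 × (1 − 0.53) × 0.11 × 0.06 = 0.00057697
The unnormalized weights sum to 0.040647.
P(program parameter change | evidence) = 0.032712 / 0.040647 ≈ 0.805.

0.805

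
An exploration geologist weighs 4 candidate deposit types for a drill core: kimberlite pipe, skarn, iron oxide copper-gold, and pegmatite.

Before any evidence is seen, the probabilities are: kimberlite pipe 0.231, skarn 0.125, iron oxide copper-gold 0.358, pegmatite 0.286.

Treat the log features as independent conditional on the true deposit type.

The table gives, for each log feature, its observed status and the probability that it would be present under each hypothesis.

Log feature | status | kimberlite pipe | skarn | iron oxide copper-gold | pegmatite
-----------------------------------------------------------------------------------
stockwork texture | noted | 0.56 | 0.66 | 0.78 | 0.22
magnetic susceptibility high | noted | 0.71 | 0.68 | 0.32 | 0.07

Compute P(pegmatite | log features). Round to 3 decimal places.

Multiply each prior by the joint likelihood of the log feature pattern:
  kimberlite pipe: 0.231 × 0.56 × 0.71 = 0.091846
  skarn: 0.125 × 0.66 × 0.68 = 0.0561
  iron oxide copper-gold: 0.358 × 0.78 × 0.32 = 0.089357
  pegmatite: 0.286 × 0.22 × 0.07 = 0.0044044
Normalizing constant Z = 0.091846 + 0.0561 + 0.089357 + 0.0044044 = 0.24171.
P(pegmatite | evidence) = 0.0044044 / 0.24171 ≈ 0.018.

0.018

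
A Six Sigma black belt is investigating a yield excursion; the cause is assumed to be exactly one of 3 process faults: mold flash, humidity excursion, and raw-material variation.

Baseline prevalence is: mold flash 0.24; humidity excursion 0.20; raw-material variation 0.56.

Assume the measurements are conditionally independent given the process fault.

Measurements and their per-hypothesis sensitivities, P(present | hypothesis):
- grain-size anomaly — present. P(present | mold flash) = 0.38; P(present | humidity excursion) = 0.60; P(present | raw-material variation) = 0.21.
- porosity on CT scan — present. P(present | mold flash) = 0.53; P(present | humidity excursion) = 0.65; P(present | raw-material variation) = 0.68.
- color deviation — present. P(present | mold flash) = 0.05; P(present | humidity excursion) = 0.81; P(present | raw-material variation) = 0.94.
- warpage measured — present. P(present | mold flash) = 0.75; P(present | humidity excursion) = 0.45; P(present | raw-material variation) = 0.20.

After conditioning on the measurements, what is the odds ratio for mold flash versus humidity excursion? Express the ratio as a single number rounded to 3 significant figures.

Unnormalized posterior weight (prior times the measurement likelihoods) for each of the two hypotheses:
  mold flash: 0.24 × 0.38 × 0.53 × 0.05 × 0.75 = 0.0018126
  humidity excursion: 0.20 × 0.60 × 0.65 × 0.81 × 0.45 = 0.028431
Odds(mold flash : humidity excursion) = 0.0018126 / 0.028431 ≈ 0.0638.

0.0638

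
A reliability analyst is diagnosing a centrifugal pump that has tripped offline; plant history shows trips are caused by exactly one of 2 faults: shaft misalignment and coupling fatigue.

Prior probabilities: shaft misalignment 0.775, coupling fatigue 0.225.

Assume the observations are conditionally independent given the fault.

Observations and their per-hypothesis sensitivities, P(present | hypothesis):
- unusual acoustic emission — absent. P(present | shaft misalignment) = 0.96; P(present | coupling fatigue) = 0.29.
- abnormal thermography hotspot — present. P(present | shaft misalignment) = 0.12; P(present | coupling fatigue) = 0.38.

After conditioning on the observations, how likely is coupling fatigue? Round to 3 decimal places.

For each hypothesis, the unnormalized posterior weight is prior × product of the observation likelihoods (using 1 − P(present | H) for each absent observation):
  shaft misalignment: 0.775 × (1 − 0.96) × 0.12 = 0.00372
  coupling fatigue: 0.225 × (1 − 0.29) × 0.38 = 0.060705
Normalizing constant Z = 0.00372 + 0.060705 = 0.064425.
P(coupling fatigue | evidence) = 0.060705 / 0.064425 ≈ 0.942.

0.942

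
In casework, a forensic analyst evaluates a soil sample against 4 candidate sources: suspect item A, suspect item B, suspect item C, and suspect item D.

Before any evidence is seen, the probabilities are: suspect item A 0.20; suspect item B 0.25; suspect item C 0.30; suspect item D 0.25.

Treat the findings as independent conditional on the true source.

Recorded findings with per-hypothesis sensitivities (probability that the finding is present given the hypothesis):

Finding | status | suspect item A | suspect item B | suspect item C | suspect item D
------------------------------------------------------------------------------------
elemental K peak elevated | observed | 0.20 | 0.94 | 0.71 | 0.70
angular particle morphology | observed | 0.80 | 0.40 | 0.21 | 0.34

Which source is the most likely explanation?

For each hypothesis, the unnormalized posterior weight is prior × product of the finding likelihoods:
  suspect item A: 0.20 × 0.20 × 0.80 = 0.032
  suspect item B: 0.25 × 0.94 × 0.40 = 0.094
  suspect item C: 0.30 × 0.71 × 0.21 = 0.04473
  suspect item D: 0.25 × 0.70 × 0.34 = 0.0595
The unnormalized weights sum to 0.23023.
P(suspect item A | evidence) ≈ 0.032 / 0.23023 ≈ 0.139
P(suspect item B | evidence) ≈ 0.094 / 0.23023 ≈ 0.408
P(suspect item C | evidence) ≈ 0.04473 / 0.23023 ≈ 0.194
P(suspect item D | evidence) ≈ 0.0595 / 0.23023 ≈ 0.258
The largest is 0.408, so suspect item B is most probable.

suspect item B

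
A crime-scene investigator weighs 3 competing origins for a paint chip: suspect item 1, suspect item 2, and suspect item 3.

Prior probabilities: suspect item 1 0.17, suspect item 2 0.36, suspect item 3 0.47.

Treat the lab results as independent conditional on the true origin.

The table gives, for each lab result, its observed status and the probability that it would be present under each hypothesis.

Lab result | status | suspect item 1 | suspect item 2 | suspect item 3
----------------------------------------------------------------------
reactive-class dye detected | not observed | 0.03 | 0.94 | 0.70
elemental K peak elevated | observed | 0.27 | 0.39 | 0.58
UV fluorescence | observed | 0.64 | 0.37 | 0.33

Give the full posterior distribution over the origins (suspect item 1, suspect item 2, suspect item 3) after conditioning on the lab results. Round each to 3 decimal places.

For each hypothesis, the unnormalized posterior weight is prior × product of the lab result likelihoods (using 1 − P(present | H) for each absent lab result):
  suspect item 1: 0.17 × (1 − 0.03) × 0.27 × 0.64 = 0.028495
  suspect item 2: 0.36 × (1 − 0.94) × 0.39 × 0.37 = 0.0031169
  suspect item 3: 0.47 × (1 − 0.70) × 0.58 × 0.33 = 0.026987
The unnormalized weights sum to 0.058599.
P(suspect item 1 | evidence) = 0.028495 / 0.058599 ≈ 0.486
P(suspect item 2 | evidence) = 0.0031169 / 0.058599 ≈ 0.053
P(suspect item 3 | evidence) = 0.026987 / 0.058599 ≈ 0.461

0.486, 0.053, 0.461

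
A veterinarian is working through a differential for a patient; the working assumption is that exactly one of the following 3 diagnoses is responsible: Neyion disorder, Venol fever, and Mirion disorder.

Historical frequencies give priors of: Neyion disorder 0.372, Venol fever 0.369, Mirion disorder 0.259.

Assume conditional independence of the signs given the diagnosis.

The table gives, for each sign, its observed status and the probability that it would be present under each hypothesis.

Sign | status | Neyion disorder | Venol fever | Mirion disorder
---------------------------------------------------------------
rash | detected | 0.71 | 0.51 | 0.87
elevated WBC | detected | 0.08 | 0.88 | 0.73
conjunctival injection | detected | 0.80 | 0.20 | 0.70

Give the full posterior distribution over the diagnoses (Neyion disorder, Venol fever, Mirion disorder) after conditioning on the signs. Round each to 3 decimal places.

0.102, 0.201, 0.697

By Bayes' rule with conditional independence, the unnormalized weight for each hypothesis is prior × ∏ likelihoods:
  Neyion disorder: 0.372 × 0.71 × 0.08 × 0.80 = 0.016904
  Venol fever: 0.369 × 0.51 × 0.88 × 0.20 = 0.033121
  Mirion disorder: 0.259 × 0.87 × 0.73 × 0.70 = 0.11514
Marginal likelihood of the evidence = 0.16517.
P(Neyion disorder | evidence) = 0.016904 / 0.16517 ≈ 0.102
P(Venol fever | evidence) = 0.033121 / 0.16517 ≈ 0.201
P(Mirion disorder | evidence) = 0.11514 / 0.16517 ≈ 0.697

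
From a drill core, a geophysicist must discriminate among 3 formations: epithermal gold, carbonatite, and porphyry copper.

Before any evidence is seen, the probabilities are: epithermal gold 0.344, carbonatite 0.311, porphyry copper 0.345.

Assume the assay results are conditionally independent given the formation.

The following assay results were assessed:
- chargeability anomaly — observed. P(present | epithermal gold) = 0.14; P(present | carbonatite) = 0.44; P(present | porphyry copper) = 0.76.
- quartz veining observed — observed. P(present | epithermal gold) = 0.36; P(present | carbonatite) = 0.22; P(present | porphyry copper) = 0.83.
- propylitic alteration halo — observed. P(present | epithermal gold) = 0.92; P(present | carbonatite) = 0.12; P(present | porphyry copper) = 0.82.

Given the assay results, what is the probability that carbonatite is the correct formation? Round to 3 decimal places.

0.018

Multiply each prior by the joint likelihood of the assay result pattern:
  epithermal gold: 0.344 × 0.14 × 0.36 × 0.92 = 0.015951
  carbonatite: 0.311 × 0.44 × 0.22 × 0.12 = 0.0036126
  porphyry copper: 0.345 × 0.76 × 0.83 × 0.82 = 0.17845
The unnormalized weights sum to 0.19802.
P(carbonatite | evidence) = 0.0036126 / 0.19802 ≈ 0.018.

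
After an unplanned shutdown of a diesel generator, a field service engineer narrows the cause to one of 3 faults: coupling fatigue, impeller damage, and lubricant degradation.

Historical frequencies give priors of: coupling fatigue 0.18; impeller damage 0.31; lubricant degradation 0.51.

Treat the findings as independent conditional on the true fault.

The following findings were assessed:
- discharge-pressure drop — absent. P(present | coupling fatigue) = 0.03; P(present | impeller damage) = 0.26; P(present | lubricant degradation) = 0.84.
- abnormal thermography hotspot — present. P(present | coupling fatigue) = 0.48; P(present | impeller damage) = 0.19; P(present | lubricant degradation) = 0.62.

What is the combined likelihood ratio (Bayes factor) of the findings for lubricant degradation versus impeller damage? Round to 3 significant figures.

Joint likelihood of the evidence pattern under each hypothesis (using 1 − P(present | H) for each absent finding):
  lubricant degradation: (1 − 0.84) × 0.62 = 0.0992
  impeller damage: (1 − 0.26) × 0.19 = 0.1406
Bayes factor = 0.0992 / 0.1406 ≈ 0.706

0.706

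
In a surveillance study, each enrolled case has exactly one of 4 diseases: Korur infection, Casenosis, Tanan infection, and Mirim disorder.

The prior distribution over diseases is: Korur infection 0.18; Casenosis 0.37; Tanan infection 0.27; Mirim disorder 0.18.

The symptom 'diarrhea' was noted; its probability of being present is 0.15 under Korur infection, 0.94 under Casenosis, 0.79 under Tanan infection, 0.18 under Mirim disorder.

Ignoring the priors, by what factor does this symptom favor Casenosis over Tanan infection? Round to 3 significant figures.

1.19

Likelihood of this symptom under each hypothesis:
  Casenosis: 0.94
  Tanan infection: 0.79
Bayes factor = 0.94 / 0.79 ≈ 1.19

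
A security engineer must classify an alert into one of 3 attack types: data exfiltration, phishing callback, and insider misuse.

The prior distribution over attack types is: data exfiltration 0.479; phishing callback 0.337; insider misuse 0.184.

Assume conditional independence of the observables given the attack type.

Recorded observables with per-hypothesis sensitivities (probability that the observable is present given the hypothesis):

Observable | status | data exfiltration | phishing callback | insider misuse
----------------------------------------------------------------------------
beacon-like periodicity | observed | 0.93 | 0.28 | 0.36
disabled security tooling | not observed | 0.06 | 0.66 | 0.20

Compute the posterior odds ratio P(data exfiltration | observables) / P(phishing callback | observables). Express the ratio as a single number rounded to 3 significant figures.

Unnormalized posterior weight (prior times the observable likelihoods) for each of the two hypotheses (using 1 − P(present | H) for each absent observable):
  data exfiltration: 0.479 × 0.93 × (1 − 0.06) = 0.41874
  phishing callback: 0.337 × 0.28 × (1 − 0.66) = 0.032082
Odds(data exfiltration : phishing callback) = 0.41874 / 0.032082 ≈ 13.1.

13.1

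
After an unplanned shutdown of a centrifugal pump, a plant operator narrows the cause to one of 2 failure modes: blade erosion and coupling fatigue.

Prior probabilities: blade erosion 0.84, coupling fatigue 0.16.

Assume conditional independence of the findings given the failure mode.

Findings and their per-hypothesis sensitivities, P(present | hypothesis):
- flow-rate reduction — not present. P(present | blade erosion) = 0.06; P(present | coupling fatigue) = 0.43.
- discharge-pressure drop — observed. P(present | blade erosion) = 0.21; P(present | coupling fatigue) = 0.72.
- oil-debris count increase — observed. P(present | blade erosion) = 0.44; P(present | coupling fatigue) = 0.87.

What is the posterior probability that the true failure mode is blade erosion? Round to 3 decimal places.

For each hypothesis, the unnormalized posterior weight is prior × product of the finding likelihoods (using 1 − P(present | H) for each absent finding):
  blade erosion: 0.84 × (1 − 0.06) × 0.21 × 0.44 = 0.072959
  coupling fatigue: 0.16 × (1 − 0.43) × 0.72 × 0.87 = 0.057128
Normalizing constant Z = 0.072959 + 0.057128 = 0.13009.
P(blade erosion | evidence) = 0.072959 / 0.13009 ≈ 0.561.

0.561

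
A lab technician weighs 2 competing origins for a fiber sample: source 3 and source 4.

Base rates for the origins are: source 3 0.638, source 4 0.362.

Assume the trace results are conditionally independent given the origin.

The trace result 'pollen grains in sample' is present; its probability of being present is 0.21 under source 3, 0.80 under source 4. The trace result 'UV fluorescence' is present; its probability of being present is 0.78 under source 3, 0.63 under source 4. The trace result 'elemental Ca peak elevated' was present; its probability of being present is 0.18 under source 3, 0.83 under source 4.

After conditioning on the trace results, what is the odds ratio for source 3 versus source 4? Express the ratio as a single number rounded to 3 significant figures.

0.124

The normalizing constant cancels in an odds ratio, so compute prior × likelihood for the two hypotheses only:
  source 3: 0.638 × 0.21 × 0.78 × 0.18 = 0.018811
  source 4: 0.362 × 0.80 × 0.63 × 0.83 = 0.15143
Odds(source 3 : source 4) = 0.018811 / 0.15143 ≈ 0.124.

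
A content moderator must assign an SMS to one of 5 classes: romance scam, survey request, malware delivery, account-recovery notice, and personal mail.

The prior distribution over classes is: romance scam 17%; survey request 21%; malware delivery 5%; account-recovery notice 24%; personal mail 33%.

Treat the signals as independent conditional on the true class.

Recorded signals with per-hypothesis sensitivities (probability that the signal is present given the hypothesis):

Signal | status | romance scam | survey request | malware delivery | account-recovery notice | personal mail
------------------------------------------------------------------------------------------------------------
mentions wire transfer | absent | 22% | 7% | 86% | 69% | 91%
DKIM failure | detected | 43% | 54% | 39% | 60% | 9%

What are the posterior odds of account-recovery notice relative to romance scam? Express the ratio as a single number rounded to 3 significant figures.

Unnormalized posterior weight (prior times the signal likelihoods) for each of the two hypotheses (using 1 − P(present | H) for each absent signal):
  account-recovery notice: 0.24 × (1 − 0.69) × 0.60 = 0.04464
  romance scam: 0.17 × (1 − 0.22) × 0.43 = 0.057018
Odds(account-recovery notice : romance scam) = 0.04464 / 0.057018 ≈ 0.783.

0.783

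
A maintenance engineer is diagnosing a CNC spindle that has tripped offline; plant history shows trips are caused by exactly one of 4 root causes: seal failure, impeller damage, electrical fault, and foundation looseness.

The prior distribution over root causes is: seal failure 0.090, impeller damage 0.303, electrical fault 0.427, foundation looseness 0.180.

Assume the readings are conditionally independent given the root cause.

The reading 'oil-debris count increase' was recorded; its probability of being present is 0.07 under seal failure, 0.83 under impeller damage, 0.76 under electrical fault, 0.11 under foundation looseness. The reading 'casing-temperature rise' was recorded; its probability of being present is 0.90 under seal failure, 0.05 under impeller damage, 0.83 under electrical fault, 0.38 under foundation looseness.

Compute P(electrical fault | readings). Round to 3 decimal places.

0.913

By Bayes' rule with conditional independence, the unnormalized weight for each hypothesis is prior × ∏ likelihoods:
  seal failure: 0.090 × 0.07 × 0.90 = 0.00567
  impeller damage: 0.303 × 0.83 × 0.05 = 0.012575
  electrical fault: 0.427 × 0.76 × 0.83 = 0.26935
  foundation looseness: 0.180 × 0.11 × 0.38 = 0.007524
Marginal likelihood of the evidence = 0.29512.
P(electrical fault | evidence) = 0.26935 / 0.29512 ≈ 0.913.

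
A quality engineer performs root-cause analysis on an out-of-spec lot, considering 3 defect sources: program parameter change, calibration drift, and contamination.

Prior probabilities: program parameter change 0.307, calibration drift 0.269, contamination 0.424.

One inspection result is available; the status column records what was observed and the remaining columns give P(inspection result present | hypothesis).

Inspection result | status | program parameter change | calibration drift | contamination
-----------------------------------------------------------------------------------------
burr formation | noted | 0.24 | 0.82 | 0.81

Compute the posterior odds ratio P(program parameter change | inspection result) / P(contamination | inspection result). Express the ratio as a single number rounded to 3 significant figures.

0.215

Posterior odds equal prior odds times the likelihood ratio; only the two competing hypotheses matter.
  program parameter change: 0.307 × 0.24 = 0.07368
  contamination: 0.424 × 0.81 = 0.34344
Odds(program parameter change : contamination) = 0.07368 / 0.34344 ≈ 0.215.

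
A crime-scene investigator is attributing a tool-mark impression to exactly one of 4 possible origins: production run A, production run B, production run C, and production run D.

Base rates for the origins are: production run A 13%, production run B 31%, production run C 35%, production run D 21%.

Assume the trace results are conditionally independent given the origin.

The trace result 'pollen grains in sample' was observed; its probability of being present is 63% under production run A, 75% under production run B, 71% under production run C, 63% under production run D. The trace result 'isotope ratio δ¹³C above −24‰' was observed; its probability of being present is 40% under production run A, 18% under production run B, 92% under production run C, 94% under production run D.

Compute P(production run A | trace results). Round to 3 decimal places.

By Bayes' rule with conditional independence, the unnormalized weight for each hypothesis is prior × ∏ likelihoods:
  production run A: 0.13 × 0.63 × 0.40 = 0.03276
  production run B: 0.31 × 0.75 × 0.18 = 0.04185
  production run C: 0.35 × 0.71 × 0.92 = 0.22862
  production run D: 0.21 × 0.63 × 0.94 = 0.12436
Marginal likelihood of the evidence = 0.42759.
P(production run A | evidence) = 0.03276 / 0.42759 ≈ 0.077.

0.077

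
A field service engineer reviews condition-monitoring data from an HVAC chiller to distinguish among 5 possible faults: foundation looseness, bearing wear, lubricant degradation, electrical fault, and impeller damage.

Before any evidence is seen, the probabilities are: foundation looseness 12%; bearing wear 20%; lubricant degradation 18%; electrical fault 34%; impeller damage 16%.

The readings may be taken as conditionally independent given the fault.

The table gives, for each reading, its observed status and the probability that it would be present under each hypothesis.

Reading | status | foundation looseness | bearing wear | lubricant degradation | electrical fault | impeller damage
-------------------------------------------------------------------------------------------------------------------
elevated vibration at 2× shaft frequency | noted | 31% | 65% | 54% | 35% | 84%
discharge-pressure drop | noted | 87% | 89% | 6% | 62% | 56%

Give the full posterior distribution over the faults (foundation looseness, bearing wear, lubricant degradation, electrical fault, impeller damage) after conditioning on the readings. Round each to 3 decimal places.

0.107, 0.382, 0.019, 0.244, 0.248

For each hypothesis, the unnormalized posterior weight is prior × product of the reading likelihoods:
  foundation looseness: 0.12 × 0.31 × 0.87 = 0.032364
  bearing wear: 0.20 × 0.65 × 0.89 = 0.1157
  lubricant degradation: 0.18 × 0.54 × 0.06 = 0.005832
  electrical fault: 0.34 × 0.35 × 0.62 = 0.07378
  impeller damage: 0.16 × 0.84 × 0.56 = 0.075264
The unnormalized weights sum to 0.30294.
P(foundation looseness | evidence) = 0.032364 / 0.30294 ≈ 0.107
P(bearing wear | evidence) = 0.1157 / 0.30294 ≈ 0.382
P(lubricant degradation | evidence) = 0.005832 / 0.30294 ≈ 0.019
P(electrical fault | evidence) = 0.07378 / 0.30294 ≈ 0.244
P(impeller damage | evidence) = 0.075264 / 0.30294 ≈ 0.248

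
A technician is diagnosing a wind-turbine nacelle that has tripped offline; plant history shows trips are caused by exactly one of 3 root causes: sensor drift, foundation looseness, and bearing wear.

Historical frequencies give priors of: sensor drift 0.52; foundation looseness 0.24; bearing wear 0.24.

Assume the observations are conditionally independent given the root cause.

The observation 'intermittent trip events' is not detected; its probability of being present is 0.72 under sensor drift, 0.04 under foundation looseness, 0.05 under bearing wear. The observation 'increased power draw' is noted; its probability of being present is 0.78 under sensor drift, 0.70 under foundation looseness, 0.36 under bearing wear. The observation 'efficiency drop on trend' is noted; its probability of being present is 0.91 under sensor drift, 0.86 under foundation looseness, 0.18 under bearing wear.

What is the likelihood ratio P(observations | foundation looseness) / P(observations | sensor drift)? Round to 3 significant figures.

2.91

Take the product of per-observation likelihoods under each hypothesis (using 1 − P(present | H) for each absent observation), then divide.
  foundation looseness: (1 − 0.04) × 0.70 × 0.86 = 0.57792
  sensor drift: (1 − 0.72) × 0.78 × 0.91 = 0.19874
Bayes factor = 0.57792 / 0.19874 ≈ 2.91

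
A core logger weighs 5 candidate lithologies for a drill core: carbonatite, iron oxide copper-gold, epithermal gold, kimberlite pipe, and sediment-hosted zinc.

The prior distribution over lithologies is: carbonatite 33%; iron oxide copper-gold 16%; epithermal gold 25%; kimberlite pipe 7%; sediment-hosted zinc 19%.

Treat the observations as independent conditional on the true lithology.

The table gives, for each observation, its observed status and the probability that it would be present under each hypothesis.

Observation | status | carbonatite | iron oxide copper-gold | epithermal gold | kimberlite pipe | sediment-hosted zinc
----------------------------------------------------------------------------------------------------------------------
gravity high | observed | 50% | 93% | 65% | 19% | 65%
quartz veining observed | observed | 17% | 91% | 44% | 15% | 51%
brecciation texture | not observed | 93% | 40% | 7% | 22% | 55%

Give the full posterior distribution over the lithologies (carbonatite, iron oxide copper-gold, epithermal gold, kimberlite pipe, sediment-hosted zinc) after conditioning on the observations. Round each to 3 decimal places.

0.011, 0.452, 0.370, 0.009, 0.158

For each hypothesis, the unnormalized posterior weight is prior × product of the observation likelihoods (using 1 − P(present | H) for each absent observation):
  carbonatite: 0.33 × 0.50 × 0.17 × (1 − 0.93) = 0.0019635
  iron oxide copper-gold: 0.16 × 0.93 × 0.91 × (1 − 0.40) = 0.081245
  epithermal gold: 0.25 × 0.65 × 0.44 × (1 − 0.07) = 0.066495
  kimberlite pipe: 0.07 × 0.19 × 0.15 × (1 − 0.22) = 0.0015561
  sediment-hosted zinc: 0.19 × 0.65 × 0.51 × (1 − 0.55) = 0.028343
Marginal likelihood of the evidence = 0.1796.
P(carbonatite | evidence) = 0.0019635 / 0.1796 ≈ 0.011
P(iron oxide copper-gold | evidence) = 0.081245 / 0.1796 ≈ 0.452
P(epithermal gold | evidence) = 0.066495 / 0.1796 ≈ 0.370
P(kimberlite pipe | evidence) = 0.0015561 / 0.1796 ≈ 0.009
P(sediment-hosted zinc | evidence) = 0.028343 / 0.1796 ≈ 0.158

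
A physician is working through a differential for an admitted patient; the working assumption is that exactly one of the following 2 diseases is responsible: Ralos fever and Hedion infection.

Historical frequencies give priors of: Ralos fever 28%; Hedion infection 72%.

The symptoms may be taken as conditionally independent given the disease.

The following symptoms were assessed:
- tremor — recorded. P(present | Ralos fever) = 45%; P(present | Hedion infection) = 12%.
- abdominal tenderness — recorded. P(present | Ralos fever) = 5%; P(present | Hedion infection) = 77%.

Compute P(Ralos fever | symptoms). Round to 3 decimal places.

Multiply each prior by the joint likelihood of the symptom pattern:
  Ralos fever: 0.28 × 0.45 × 0.05 = 0.0063
  Hedion infection: 0.72 × 0.12 × 0.77 = 0.066528
Normalizing constant Z = 0.0063 + 0.066528 = 0.072828.
P(Ralos fever | evidence) = 0.0063 / 0.072828 ≈ 0.087.

0.087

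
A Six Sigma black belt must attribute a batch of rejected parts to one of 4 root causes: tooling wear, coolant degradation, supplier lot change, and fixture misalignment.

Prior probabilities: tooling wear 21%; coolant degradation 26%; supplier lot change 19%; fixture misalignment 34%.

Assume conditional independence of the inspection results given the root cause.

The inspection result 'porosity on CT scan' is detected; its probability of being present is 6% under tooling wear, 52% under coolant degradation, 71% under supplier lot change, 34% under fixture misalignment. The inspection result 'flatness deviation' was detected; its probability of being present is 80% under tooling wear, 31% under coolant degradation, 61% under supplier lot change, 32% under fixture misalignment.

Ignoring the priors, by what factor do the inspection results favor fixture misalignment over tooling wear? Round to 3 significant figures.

Joint likelihood of the inspection result pattern under each hypothesis:
  fixture misalignment: 0.34 × 0.32 = 0.1088
  tooling wear: 0.06 × 0.80 = 0.048
Bayes factor = 0.1088 / 0.048 ≈ 2.27

2.27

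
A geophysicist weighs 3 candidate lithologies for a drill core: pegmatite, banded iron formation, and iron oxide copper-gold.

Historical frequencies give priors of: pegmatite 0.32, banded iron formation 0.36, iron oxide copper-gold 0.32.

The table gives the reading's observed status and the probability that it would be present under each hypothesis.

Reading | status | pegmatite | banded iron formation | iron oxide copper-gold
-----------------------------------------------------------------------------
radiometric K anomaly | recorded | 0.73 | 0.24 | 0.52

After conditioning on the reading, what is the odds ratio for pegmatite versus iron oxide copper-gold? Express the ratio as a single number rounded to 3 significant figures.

1.40

Unnormalized posterior weight (prior times the reading likelihood) for each of the two hypotheses:
  pegmatite: 0.32 × 0.73 = 0.2336
  iron oxide copper-gold: 0.32 × 0.52 = 0.1664
Posterior odds = 0.2336 / 0.1664 ≈ 1.40.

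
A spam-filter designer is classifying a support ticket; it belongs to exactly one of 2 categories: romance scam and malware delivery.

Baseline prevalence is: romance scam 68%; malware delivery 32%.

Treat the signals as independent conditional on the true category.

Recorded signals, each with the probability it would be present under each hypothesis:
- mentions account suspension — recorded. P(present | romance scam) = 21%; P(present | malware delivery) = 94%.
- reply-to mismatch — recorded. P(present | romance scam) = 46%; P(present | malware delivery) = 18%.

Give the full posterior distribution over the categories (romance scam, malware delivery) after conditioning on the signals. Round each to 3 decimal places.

0.548, 0.452

For each hypothesis, the unnormalized posterior weight is prior × product of the signal likelihoods:
  romance scam: 0.68 × 0.21 × 0.46 = 0.065688
  malware delivery: 0.32 × 0.94 × 0.18 = 0.054144
Marginal likelihood of the evidence = 0.11983.
P(romance scam | evidence) = 0.065688 / 0.11983 ≈ 0.548
P(malware delivery | evidence) = 0.054144 / 0.11983 ≈ 0.452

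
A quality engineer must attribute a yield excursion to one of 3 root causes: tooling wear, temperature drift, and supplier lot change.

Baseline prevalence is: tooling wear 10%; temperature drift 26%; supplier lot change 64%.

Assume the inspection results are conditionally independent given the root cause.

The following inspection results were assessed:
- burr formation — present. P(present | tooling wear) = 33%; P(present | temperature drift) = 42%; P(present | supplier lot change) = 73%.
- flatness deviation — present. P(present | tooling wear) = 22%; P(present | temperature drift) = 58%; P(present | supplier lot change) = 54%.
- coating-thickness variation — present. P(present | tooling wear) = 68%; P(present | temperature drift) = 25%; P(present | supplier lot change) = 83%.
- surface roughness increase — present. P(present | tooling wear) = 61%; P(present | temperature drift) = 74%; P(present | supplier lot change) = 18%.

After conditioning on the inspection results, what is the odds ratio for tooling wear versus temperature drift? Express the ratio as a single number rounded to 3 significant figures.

Unnormalized posterior weight (prior times the inspection result likelihoods) for each of the two hypotheses:
  tooling wear: 0.10 × 0.33 × 0.22 × 0.68 × 0.61 = 0.0030114
  temperature drift: 0.26 × 0.42 × 0.58 × 0.25 × 0.74 = 0.011717
Posterior odds = 0.0030114 / 0.011717 ≈ 0.257.

0.257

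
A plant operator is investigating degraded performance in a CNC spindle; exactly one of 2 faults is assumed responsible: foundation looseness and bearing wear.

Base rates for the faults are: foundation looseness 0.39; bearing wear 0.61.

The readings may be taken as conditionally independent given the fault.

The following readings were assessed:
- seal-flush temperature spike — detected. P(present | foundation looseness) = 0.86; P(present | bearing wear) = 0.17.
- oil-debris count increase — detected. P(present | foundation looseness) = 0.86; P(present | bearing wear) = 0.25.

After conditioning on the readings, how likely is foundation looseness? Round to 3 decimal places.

For each hypothesis, the unnormalized posterior weight is prior × product of the reading likelihoods:
  foundation looseness: 0.39 × 0.86 × 0.86 = 0.28844
  bearing wear: 0.61 × 0.17 × 0.25 = 0.025925
Marginal likelihood of the evidence = 0.31437.
P(foundation looseness | evidence) = 0.28844 / 0.31437 ≈ 0.918.

0.918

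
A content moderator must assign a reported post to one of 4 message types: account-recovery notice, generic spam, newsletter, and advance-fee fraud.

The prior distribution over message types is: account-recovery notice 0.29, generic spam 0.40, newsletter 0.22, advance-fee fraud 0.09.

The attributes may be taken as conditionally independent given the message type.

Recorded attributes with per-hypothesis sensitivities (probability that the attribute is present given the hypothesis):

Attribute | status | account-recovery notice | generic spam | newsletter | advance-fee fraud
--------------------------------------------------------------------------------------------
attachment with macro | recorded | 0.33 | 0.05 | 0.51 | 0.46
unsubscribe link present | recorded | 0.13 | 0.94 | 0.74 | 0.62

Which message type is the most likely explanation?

newsletter

By Bayes' rule with conditional independence, the unnormalized weight for each hypothesis is prior × ∏ likelihoods:
  account-recovery notice: 0.29 × 0.33 × 0.13 = 0.012441
  generic spam: 0.40 × 0.05 × 0.94 = 0.0188
  newsletter: 0.22 × 0.51 × 0.74 = 0.083028
  advance-fee fraud: 0.09 × 0.46 × 0.62 = 0.025668
Normalizing constant Z = 0.012441 + 0.0188 + 0.083028 + 0.025668 = 0.13994.
P(account-recovery notice | evidence) ≈ 0.012441 / 0.13994 ≈ 0.089
P(generic spam | evidence) ≈ 0.0188 / 0.13994 ≈ 0.134
P(newsletter | evidence) ≈ 0.083028 / 0.13994 ≈ 0.593
P(advance-fee fraud | evidence) ≈ 0.025668 / 0.13994 ≈ 0.183
The largest is 0.593, so newsletter is most probable.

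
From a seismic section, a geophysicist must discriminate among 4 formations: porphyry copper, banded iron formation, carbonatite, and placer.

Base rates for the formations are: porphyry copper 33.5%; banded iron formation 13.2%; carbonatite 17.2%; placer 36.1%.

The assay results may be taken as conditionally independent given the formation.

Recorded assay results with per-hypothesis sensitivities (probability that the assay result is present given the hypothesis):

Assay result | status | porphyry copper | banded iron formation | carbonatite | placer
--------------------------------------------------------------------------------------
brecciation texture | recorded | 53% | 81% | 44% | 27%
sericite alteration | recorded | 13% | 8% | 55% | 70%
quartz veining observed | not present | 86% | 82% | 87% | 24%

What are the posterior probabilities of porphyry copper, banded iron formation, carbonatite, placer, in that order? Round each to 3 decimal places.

By Bayes' rule with conditional independence, the unnormalized weight for each hypothesis is prior × ∏ likelihoods (using 1 − P(present | H) for each absent assay result):
  porphyry copper: 0.335 × 0.53 × 0.13 × (1 − 0.86) = 0.0032314
  banded iron formation: 0.132 × 0.81 × 0.08 × (1 − 0.82) = 0.0015396
  carbonatite: 0.172 × 0.44 × 0.55 × (1 − 0.87) = 0.0054111
  placer: 0.361 × 0.27 × 0.70 × (1 − 0.24) = 0.051854
Marginal likelihood of the evidence = 0.062036.
P(porphyry copper | evidence) = 0.0032314 / 0.062036 ≈ 0.052
P(banded iron formation | evidence) = 0.0015396 / 0.062036 ≈ 0.025
P(carbonatite | evidence) = 0.0054111 / 0.062036 ≈ 0.087
P(placer | evidence) = 0.051854 / 0.062036 ≈ 0.836

0.052, 0.025, 0.087, 0.836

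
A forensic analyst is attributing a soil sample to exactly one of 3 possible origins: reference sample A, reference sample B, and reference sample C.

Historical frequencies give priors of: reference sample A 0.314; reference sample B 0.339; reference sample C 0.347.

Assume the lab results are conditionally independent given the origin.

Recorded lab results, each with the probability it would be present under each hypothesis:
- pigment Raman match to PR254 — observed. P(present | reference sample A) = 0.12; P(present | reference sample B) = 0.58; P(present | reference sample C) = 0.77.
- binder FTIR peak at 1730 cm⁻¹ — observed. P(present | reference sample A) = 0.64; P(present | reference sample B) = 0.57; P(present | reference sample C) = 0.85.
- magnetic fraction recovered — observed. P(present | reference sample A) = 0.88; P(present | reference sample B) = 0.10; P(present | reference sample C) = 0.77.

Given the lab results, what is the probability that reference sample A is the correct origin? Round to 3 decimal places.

0.102

Multiply each prior by the joint likelihood of the lab result pattern:
  reference sample A: 0.314 × 0.12 × 0.64 × 0.88 = 0.021221
  reference sample B: 0.339 × 0.58 × 0.57 × 0.10 = 0.011207
  reference sample C: 0.347 × 0.77 × 0.85 × 0.77 = 0.17488
The unnormalized weights sum to 0.2073.
P(reference sample A | evidence) = 0.021221 / 0.2073 ≈ 0.102.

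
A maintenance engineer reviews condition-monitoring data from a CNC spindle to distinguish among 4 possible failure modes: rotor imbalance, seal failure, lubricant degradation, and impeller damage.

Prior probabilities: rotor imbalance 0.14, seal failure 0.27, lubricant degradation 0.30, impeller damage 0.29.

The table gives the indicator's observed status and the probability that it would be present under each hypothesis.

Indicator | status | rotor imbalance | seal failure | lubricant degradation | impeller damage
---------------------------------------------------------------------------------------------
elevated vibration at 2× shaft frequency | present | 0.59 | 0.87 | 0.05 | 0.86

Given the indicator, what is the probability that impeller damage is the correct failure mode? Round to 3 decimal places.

For each hypothesis, the unnormalized posterior weight is prior × likelihood:
  rotor imbalance: 0.14 × 0.59 = 0.0826
  seal failure: 0.27 × 0.87 = 0.2349
  lubricant degradation: 0.30 × 0.05 = 0.015
  impeller damage: 0.29 × 0.86 = 0.2494
Marginal likelihood of the evidence = 0.5819.
P(impeller damage | evidence) = 0.2494 / 0.5819 ≈ 0.429.

0.429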